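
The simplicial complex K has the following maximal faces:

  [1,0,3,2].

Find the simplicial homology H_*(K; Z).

Order the vertices as 0 < 1 < 2 < 3. Listing each simplex with vertices in this order, K has dimension 3 with simplices:

  0-simplices (4): [0], [1], [2], [3]
  1-simplices (6): [0,1], [0,2], [0,3], [1,2], [1,3], [2,3]
  2-simplices (4): [0,1,2], [0,1,3], [0,2,3], [1,2,3]
  3-simplices (1): [0,1,2,3]

so the chain groups are C_0 ≅ Z^4, C_1 ≅ Z^6, C_2 ≅ Z^4, C_3 ≅ Z^1.

The boundary map ∂_1: C_1 → C_0 is given by ∂[p,q] = [q] − [p].
As a 4×6 matrix over Z this has rank 3, with invariant factors (1,1,1).

∂_2: C_2 → C_1 maps a triangle to the signed sum of its edges. For instance
  ∂[0,1,3] = [1,3] − [0,3] + [0,1],
  ∂[1,2,3] = [2,3] − [1,3] + [1,2].
As a 6×4 matrix over Z this has rank 3, with invariant factors (1,1,1).

Boundary ∂_3: C_3 → C_2 sends each 3-simplex σ to the alternating sum Σ_i (−1)^i (σ with its i-th vertex removed). For instance
  ∂[0,1,2,3] = [1,2,3] − [0,2,3] + [0,1,3] − [0,1,2].
The resulting 4×1 matrix has rank 1, and its Smith normal form has invariant factors (1).

Now H_k = ker ∂_k / im ∂_{k+1}, so:

  H_0: rank C_0 − rank ∂_1 = 4 − 3 = 1, and the invariant factors of ∂_1 are all 1, so H_0 ≅ Z.
  H_1: rank ker ∂_1 − rank ∂_2 = (6 − 3) − 3 = 0, and the invariant factors of ∂_2 are all 1, so H_1 ≅ 0.
  H_2: rank ker ∂_2 − rank ∂_3 = (4 − 3) − 1 = 0, and the invariant factors of ∂_3 are all 1, so H_2 ≅ 0.
  H_3: rank ker ∂_3 − rank ∂_4 = (1 − 1) − 0 = 0, and there is no ∂_4, so H_3 ≅ 0.

H_0 = Z,  H_1 = 0,  H_2 = 0,  H_3 = 0.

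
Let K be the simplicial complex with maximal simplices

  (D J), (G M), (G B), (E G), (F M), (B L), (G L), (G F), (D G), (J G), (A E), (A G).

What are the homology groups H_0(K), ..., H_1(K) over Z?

H_0 ≅ Z,  H_1 ≅ Z^4.

K has 9 vertices, 12 edges.
rank ∂_0 = 0, rank ∂_1 = 8 ⇒ b_0 = 9 − 0 − 8 = 1; all invariant factors of ∂_1 are 1 so no torsion. So H_0 ≅ Z.
rank ∂_1 = 8, rank ∂_2 = 0 ⇒ b_1 = 12 − 8 − 0 = 4. So H_1 ≅ Z^4.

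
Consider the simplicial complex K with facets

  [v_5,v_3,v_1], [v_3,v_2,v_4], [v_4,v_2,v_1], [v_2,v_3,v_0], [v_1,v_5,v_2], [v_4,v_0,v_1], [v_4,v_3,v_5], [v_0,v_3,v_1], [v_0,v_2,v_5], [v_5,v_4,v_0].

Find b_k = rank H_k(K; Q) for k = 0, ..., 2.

Take the total order v_0 < v_1 < v_2 < v_3 < v_4 < v_5 on the vertex set. Then K (dimension 2) consists of the simplices:

  0-simplices (6): [v_0], [v_1], [v_2], [v_3], [v_4], [v_5]
  1-simplices (15): (15 of them)
  2-simplices (10): [v_0,v_1,v_3], [v_0,v_1,v_4], [v_0,v_2,v_3], [v_0,v_2,v_5], [v_0,v_4,v_5], [v_1,v_2,v_4], [v_1,v_2,v_5], [v_1,v_3,v_5], [v_2,v_3,v_4], [v_3,v_4,v_5]

giving chain groups C_0 ≅ Z^6, C_1 ≅ Z^15, C_2 ≅ Z^10.

Boundary ∂_1: C_1 → C_0 is given by ∂[p,q] = [q] − [p]. For instance
  ∂[v_4,v_5] = [v_5] − [v_4].
The 6×15 boundary matrix has rank 5 and Smith normal form diag(1,1,1,1,1).

The boundary map ∂_2: C_2 → C_1 maps a triangle to the signed sum of its edges. For instance
  ∂[v_1,v_2,v_4] = [v_2,v_4] − [v_1,v_4] + [v_1,v_2],
  ∂[v_0,v_2,v_3] = [v_2,v_3] − [v_0,v_3] + [v_0,v_2].
The resulting 15×10 matrix has rank 10, and its Smith normal form has invariant factors (1,1,1,1,1,1,1,1,1,2).

From H_k ≅ ker(∂_k) / im(∂_{k+1}) we obtain:

  H_0: rank C_0 − rank ∂_1 = 6 − 5 = 1, and the invariant factors of ∂_1 are all 1, so H_0 ≅ Z.
  H_1: rank ker ∂_1 − rank ∂_2 = (15 − 5) − 10 = 0, and ∂_2 has invariant factor 2 > 1, so H_1 ≅ Z/2.
  H_2: rank ker ∂_2 − rank ∂_3 = (10 − 10) − 0 = 0, and there is no ∂_3, so H_2 ≅ 0.

As a check, the Euler characteristic is 6 − 15 + 10 = 1, which agrees with 1 − 0 + 0 = 1.

Hence the Betti numbers are b_0 = 1, b_1 = 0, b_2 = 0.

b_0 = 1, b_1 = 0, b_2 = 0.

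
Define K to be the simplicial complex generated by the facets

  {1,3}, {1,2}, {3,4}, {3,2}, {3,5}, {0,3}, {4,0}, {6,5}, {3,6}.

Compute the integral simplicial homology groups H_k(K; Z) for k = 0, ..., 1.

H_0 = Z,  H_1 = Z^3.

K has 7 vertices, 9 edges.
rank ∂_0 = 0, rank ∂_1 = 6 ⇒ b_0 = 7 − 0 − 6 = 1; all invariant factors of ∂_1 are 1 so no torsion. So H_0 ≅ Z.
rank ∂_1 = 6, rank ∂_2 = 0 ⇒ b_1 = 9 − 6 − 0 = 3. So H_1 ≅ Z^3.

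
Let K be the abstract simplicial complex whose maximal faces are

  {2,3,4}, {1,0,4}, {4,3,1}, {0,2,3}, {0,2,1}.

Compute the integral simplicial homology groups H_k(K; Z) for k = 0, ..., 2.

H_0 = Z,  H_1 = Z,  H_2 = 0.

Fix the vertex order 0 < 1 < 2 < 3 < 4 and write every simplex with vertices in increasing order. Then dim K = 2 and the simplices of K are:

  0-simplices (5): [0], [1], [2], [3], [4]
  1-simplices (10): [0,1], [0,2], [0,3], [0,4], [1,2], [1,3], [1,4], [2,3], [2,4], [3,4]
  2-simplices (5): [0,1,2], [0,1,4], [0,2,3], [1,3,4], [2,3,4]

Hence C_0 ≅ Z^5, C_1 ≅ Z^10, C_2 ≅ Z^5.

The boundary map ∂_1: C_1 → C_0 is given by ∂[p,q] = [q] − [p].
The resulting 5×10 matrix has rank 4, and its Smith normal form has invariant factors (1,1,1,1).

∂_2: C_2 → C_1 sends each 2-simplex [p,q,r] to [q,r] − [p,r] + [p,q]. For instance
  ∂[0,1,2] = [1,2] − [0,2] + [0,1],
  ∂[1,3,4] = [3,4] − [1,4] + [1,3].
This gives a 10×5 integer matrix of rank 5; reducing to Smith normal form yields diagonal entries (1,1,1,1,1).

Computing H_k = (kernel of ∂_k) / (image of ∂_{k+1}):

  H_0: rank C_0 − rank ∂_1 = 5 − 4 = 1, and the invariant factors of ∂_1 are all 1, so H_0 = Z.
  H_1: rank ker ∂_1 − rank ∂_2 = (10 − 4) − 5 = 1, and the invariant factors of ∂_2 are all 1, so H_1 = Z.
  H_2: rank ker ∂_2 − rank ∂_3 = (5 − 5) − 0 = 0, and there is no ∂_3, so H_2 = 0.

(K is a triangulation of the Möbius band.)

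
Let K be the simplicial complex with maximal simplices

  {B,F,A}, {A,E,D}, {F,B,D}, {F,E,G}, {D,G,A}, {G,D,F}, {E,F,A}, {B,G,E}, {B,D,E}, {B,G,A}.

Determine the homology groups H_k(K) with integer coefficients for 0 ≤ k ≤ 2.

H_0 ≅ Z,  H_1 ≅ Z/2,  H_2 = 0.

Fix the vertex order A < B < D < E < F < G and write every simplex with vertices in increasing order. Then dim K = 2 and the simplices of K are:

  0-simplices (6): A, B, D, E, F, G
  1-simplices (15): AB, AD, AE, AF, AG, BD, BE, BF, BG, DE, DF, DG, EF, EG, FG
  2-simplices (10): ABF, ABG, ADE, ADG, AEF, BDE, BDF, BEG, DFG, EFG

Hence C_0 ≅ Z^6, C_1 ≅ Z^15, C_2 ≅ Z^10.

Boundary ∂_1: C_1 → C_0 sends each edge [p,q] (with p < q) to q − p. For instance
  ∂DE = E − D.
The 6×15 boundary matrix has rank 5 and Smith normal form diag(1,1,1,1,1).

∂_2: C_2 → C_1 sends each 2-simplex [p,q,r] to [q,r] − [p,r] + [p,q]. For instance
  ∂EFG = FG − EG + EF,
  ∂ADG = DG − AG + AD.
The resulting 15×10 matrix has rank 10, and its Smith normal form has invariant factors (1,1,1,1,1,1,1,1,1,2).

Computing H_k = (kernel of ∂_k) / (image of ∂_{k+1}):

  H_0: rank C_0 − rank ∂_1 = 6 − 5 = 1, and the invariant factors of ∂_1 are all 1, so H_0 = Z.
  H_1: rank ker ∂_1 − rank ∂_2 = (15 − 5) − 10 = 0, and ∂_2 has invariant factor 2 > 1, so H_1 = Z/2.
  H_2: rank ker ∂_2 − rank ∂_3 = (10 − 10) − 0 = 0, and there is no ∂_3, so H_2 = 0.

As a check, the Euler characteristic is 6 − 15 + 10 = 1, which agrees with 1 − 0 + 0 = 1.
(K is a triangulation of the real projective plane RP^2.)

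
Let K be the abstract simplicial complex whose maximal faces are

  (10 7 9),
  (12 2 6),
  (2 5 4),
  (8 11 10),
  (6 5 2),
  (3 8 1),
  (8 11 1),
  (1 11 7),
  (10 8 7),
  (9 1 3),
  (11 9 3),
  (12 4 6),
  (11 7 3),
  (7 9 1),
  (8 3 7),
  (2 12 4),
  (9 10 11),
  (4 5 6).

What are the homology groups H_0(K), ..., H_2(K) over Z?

H_0 = Z^2,  H_1 = Z/2Z,  H_2 = Z.

Take the total order 1 < 2 < 3 < 4 < 5 < 6 < 7 < 8 < 9 < 10 < 11 < 12 on the vertex set. Then K (dimension 2) consists of the simplices:

  0-simplices (12): [1], [2], [3], [4], [5], [6], [7], [8], [9], [10], [11], [12]
  1-simplices (27): (27 of them)
  2-simplices (18): (18 of them)

so the chain groups are C_0 ≅ Z^12, C_1 ≅ Z^27, C_2 ≅ Z^18.

The boundary map ∂_1: C_1 → C_0 is given by ∂[p,q] = [q] − [p]. For instance
  ∂[9,11] = [11] − [9].
As a 12×27 matrix over Z this has rank 10, with invariant factors (1,1,1,1,1,1,1,1,1,1).

Boundary ∂_2: C_2 → C_1 maps a triangle to the signed sum of its edges. For instance
  ∂[2,4,12] = [4,12] − [2,12] + [2,4],
  ∂[4,6,12] = [6,12] − [4,12] + [4,6].
As a 27×18 matrix over Z this has rank 17, with invariant factors (1,1,1,1,1,1,1,1,1,1,1,1,1,1,1,1,2).

Reading off H_k = ker ∂_k / im ∂_{k+1}:

  H_0: rank C_0 − rank ∂_1 = 12 − 10 = 2, and the invariant factors of ∂_1 are all 1, so H_0 ≅ Z^2.
  H_1: rank ker ∂_1 − rank ∂_2 = (27 − 10) − 17 = 0, and ∂_2 has invariant factor 2 > 1, so H_1 ≅ Z/2Z.
  H_2: rank ker ∂_2 − rank ∂_3 = (18 − 17) − 0 = 1, and there is no ∂_3, so H_2 ≅ Z.

(K is a triangulation of the disjoint union of the 2-sphere S^2 and the real projective plane RP^2.)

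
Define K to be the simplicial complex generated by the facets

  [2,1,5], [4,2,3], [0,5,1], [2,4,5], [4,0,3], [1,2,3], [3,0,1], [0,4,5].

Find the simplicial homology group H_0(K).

H_0 ≅ Z.

K has 6 vertices, 12 edges, 8 triangles.
rank ∂_0 = 0, rank ∂_1 = 5 ⇒ b_0 = 6 − 0 − 5 = 1; all invariant factors of ∂_1 are 1 so no torsion. So H_0 = Z.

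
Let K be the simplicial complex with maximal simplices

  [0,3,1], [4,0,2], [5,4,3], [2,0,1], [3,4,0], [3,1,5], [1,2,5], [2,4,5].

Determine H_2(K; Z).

Fix the vertex order 0 < 1 < 2 < 3 < 4 < 5 and write every simplex with vertices in increasing order. Then dim K = 2 and the simplices of K are:

  0-simplices (6): [0], [1], [2], [3], [4], [5]
  1-simplices (12): [0,1], [0,2], [0,3], [0,4], [1,2], [1,3], [1,5], [2,4], [2,5], [3,4], [3,5], [4,5]
  2-simplices (8): [0,1,2], [0,1,3], [0,2,4], [0,3,4], [1,2,5], [1,3,5], [2,4,5], [3,4,5]

so the chain groups are C_0 ≅ Z^6, C_1 ≅ Z^12, C_2 ≅ Z^8.

Boundary ∂_1: C_1 → C_0 is given by ∂[p,q] = [q] − [p]. For instance
  ∂[1,3] = [3] − [1].
This gives a 6×12 integer matrix of rank 5; reducing to Smith normal form yields diagonal entries (1,1,1,1,1).

The boundary map ∂_2: C_2 → C_1 acts by ∂[p,q,r] = [q,r] − [p,r] + [p,q]. For instance
  ∂[2,4,5] = [4,5] − [2,5] + [2,4],
  ∂[1,2,5] = [2,5] − [1,5] + [1,2].
As a 12×8 matrix over Z this has rank 7, with invariant factors (1,1,1,1,1,1,1).

Now H_k = ker ∂_k / im ∂_{k+1}, so:

  H_2: rank ker ∂_2 − rank ∂_3 = (8 − 7) − 0 = 1, and there is no ∂_3, so H_2 ≅ Z.

H_2 = Z.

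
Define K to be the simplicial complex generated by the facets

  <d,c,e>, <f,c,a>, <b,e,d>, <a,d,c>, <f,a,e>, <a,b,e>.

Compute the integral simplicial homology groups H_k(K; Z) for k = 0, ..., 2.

H_0 = Z,  H_1 = Z,  H_2 = 0.

Fix the vertex order a < b < c < d < e < f and write every simplex with vertices in increasing order. Then dim K = 2 and the simplices of K are:

  0-simplices (6): a, b, c, d, e, f
  1-simplices (12): ab, ac, ad, ae, af, bd, be, cd, ce, cf, de, ef
  2-simplices (6): abe, acd, acf, aef, bde, cde

so the chain groups are C_0 ≅ Z^6, C_1 ≅ Z^12, C_2 ≅ Z^6.

∂_1: C_1 → C_0 is given by ∂[p,q] = [q] − [p]. For instance
  ∂ae = e − a.
The resulting 6×12 matrix has rank 5, and its Smith normal form has invariant factors (1,1,1,1,1).

∂_2: C_2 → C_1 sends each 2-simplex [p,q,r] to [q,r] − [p,r] + [p,q]. For instance
  ∂cde = de − ce + cd,
  ∂acf = cf − af + ac.
The 12×6 boundary matrix has rank 6 and Smith normal form diag(1,1,1,1,1,1).

Now H_k = ker ∂_k / im ∂_{k+1}, so:

  H_0: rank C_0 − rank ∂_1 = 6 − 5 = 1, and the invariant factors of ∂_1 are all 1, so H_0 ≅ Z.
  H_1: rank ker ∂_1 − rank ∂_2 = (12 − 5) − 6 = 1, and the invariant factors of ∂_2 are all 1, so H_1 ≅ Z.
  H_2: rank ker ∂_2 − rank ∂_3 = (6 − 6) − 0 = 0, and there is no ∂_3, so H_2 ≅ 0.

As a check, the Euler characteristic is 6 − 12 + 6 = 0, which agrees with 1 − 1 + 0 = 0.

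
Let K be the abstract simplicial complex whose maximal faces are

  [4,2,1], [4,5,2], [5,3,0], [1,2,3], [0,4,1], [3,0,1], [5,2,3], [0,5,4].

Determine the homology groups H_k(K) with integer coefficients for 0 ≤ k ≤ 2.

H_0 ≅ Z,  H_1 = 0,  H_2 ≅ Z.

K has 6 vertices, 12 edges, 8 triangles.
rank ∂_0 = 0, rank ∂_1 = 5 ⇒ b_0 = 6 − 0 − 5 = 1; all invariant factors of ∂_1 are 1 so no torsion. So H_0 = Z.
rank ∂_1 = 5, rank ∂_2 = 7 ⇒ b_1 = 12 − 5 − 7 = 0; all invariant factors of ∂_2 are 1 so no torsion. So H_1 = 0.
rank ∂_2 = 7, rank ∂_3 = 0 ⇒ b_2 = 8 − 7 − 0 = 1. So H_2 = Z.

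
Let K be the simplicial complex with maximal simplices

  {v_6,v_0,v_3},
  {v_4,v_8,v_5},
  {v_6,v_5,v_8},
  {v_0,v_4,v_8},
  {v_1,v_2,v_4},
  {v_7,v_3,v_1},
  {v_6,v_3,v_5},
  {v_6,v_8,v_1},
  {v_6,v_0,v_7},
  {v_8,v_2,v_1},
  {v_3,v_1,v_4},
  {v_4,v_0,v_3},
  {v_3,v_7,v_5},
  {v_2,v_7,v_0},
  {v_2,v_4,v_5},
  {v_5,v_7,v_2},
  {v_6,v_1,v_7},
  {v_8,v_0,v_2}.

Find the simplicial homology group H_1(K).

H_1 ≅ Z ⊕ Z_2.

Fix the vertex order v_0 < v_1 < v_2 < v_3 < v_4 < v_5 < v_6 < v_7 < v_8 and write every simplex with vertices in increasing order. Then dim K = 2 and the simplices of K are:

  0-simplices (9): [v_0], [v_1], [v_2], [v_3], [v_4], [v_5], [v_6], [v_7], [v_8]
  1-simplices (27): (27 of them)
  2-simplices (18): (18 of them)

Hence C_0 ≅ Z^9, C_1 ≅ Z^27, C_2 ≅ Z^18.

The boundary map ∂_1: C_1 → C_0 sends each edge [p,q] (with p < q) to q − p. For instance
  ∂[v_3,v_7] = [v_7] − [v_3].
This gives a 9×27 integer matrix of rank 8; reducing to Smith normal form yields diagonal entries (1,1,1,1,1,1,1,1).

Boundary ∂_2: C_2 → C_1 sends each 2-simplex [p,q,r] to [q,r] − [p,r] + [p,q]. For instance
  ∂[v_1,v_2,v_4] = [v_2,v_4] − [v_1,v_4] + [v_1,v_2],
  ∂[v_1,v_3,v_4] = [v_3,v_4] − [v_1,v_4] + [v_1,v_3].
The 27×18 boundary matrix has rank 18 and Smith normal form diag(1,1,1,1,1,1,1,1,1,1,1,1,1,1,1,1,1,2).

Now H_k = ker ∂_k / im ∂_{k+1}, so:

  H_1: rank ker ∂_1 − rank ∂_2 = (27 − 8) − 18 = 1, and ∂_2 has invariant factor 2 > 1, so H_1 ≅ Z ⊕ Z_2.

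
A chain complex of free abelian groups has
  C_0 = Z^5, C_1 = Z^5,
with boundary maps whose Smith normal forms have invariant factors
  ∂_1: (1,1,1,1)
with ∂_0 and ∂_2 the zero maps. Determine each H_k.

H_0 = Z,  H_1 = Z.

H_0: b_0 = 5 − 0 − 4 = 1; torsion from ∂_1 factors > 1: none. So H_0 = Z.
H_1: b_1 = 5 − 4 − 0 = 1; torsion from ∂_2 factors > 1: none. So H_1 = Z.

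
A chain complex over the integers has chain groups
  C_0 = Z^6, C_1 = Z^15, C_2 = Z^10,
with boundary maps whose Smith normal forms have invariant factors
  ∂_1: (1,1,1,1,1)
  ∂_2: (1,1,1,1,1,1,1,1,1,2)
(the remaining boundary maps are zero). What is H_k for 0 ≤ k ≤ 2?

H_0: b_0 = 6 − 0 − 5 = 1; torsion from ∂_1 factors > 1: none. So H_0 = Z.
H_1: b_1 = 15 − 5 − 10 = 0; torsion from ∂_2 factors > 1: [2]. So H_1 = Z/2.
H_2: b_2 = 10 − 10 − 0 = 0; torsion from ∂_3 factors > 1: none. So H_2 = 0.

H_0 = Z,  H_1 = Z/2,  H_2 = 0.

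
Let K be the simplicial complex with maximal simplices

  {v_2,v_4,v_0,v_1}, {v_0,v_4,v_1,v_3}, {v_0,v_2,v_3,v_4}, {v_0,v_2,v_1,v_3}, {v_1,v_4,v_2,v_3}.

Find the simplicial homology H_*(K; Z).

Take the total order v_0 < v_1 < v_2 < v_3 < v_4 on the vertex set. Then K (dimension 3) consists of the simplices:

  0-simplices (5): [v_0], [v_1], [v_2], [v_3], [v_4]
  1-simplices (10): [v_0,v_1], [v_0,v_2], [v_0,v_3], [v_0,v_4], [v_1,v_2], [v_1,v_3], [v_1,v_4], [v_2,v_3], [v_2,v_4], [v_3,v_4]
  2-simplices (10): [v_0,v_1,v_2], [v_0,v_1,v_3], [v_0,v_1,v_4], [v_0,v_2,v_3], [v_0,v_2,v_4], [v_0,v_3,v_4], [v_1,v_2,v_3], [v_1,v_2,v_4], [v_1,v_3,v_4], [v_2,v_3,v_4]
  3-simplices (5): [v_0,v_1,v_2,v_3], [v_0,v_1,v_2,v_4], [v_0,v_1,v_3,v_4], [v_0,v_2,v_3,v_4], [v_1,v_2,v_3,v_4]

so the chain groups are C_0 ≅ Z^5, C_1 ≅ Z^10, C_2 ≅ Z^10, C_3 ≅ Z^5.

∂_1: C_1 → C_0 maps an edge to its endpoints' difference, ∂[p,q] = q − p.
This gives a 5×10 integer matrix of rank 4; reducing to Smith normal form yields diagonal entries (1,1,1,1).

∂_2: C_2 → C_1 sends each 2-simplex [p,q,r] to [q,r] − [p,r] + [p,q]. For instance
  ∂[v_1,v_3,v_4] = [v_3,v_4] − [v_1,v_4] + [v_1,v_3],
  ∂[v_0,v_1,v_4] = [v_1,v_4] − [v_0,v_4] + [v_0,v_1].
The resulting 10×10 matrix has rank 6, and its Smith normal form has invariant factors (1,1,1,1,1,1).

The boundary map ∂_3: C_3 → C_2 sends each 3-simplex σ to the alternating sum Σ_i (−1)^i (σ with its i-th vertex removed). For instance
  ∂[v_1,v_2,v_3,v_4] = [v_2,v_3,v_4] − [v_1,v_3,v_4] + [v_1,v_2,v_4] − [v_1,v_2,v_3],
  ∂[v_0,v_1,v_3,v_4] = [v_1,v_3,v_4] − [v_0,v_3,v_4] + [v_0,v_1,v_4] − [v_0,v_1,v_3].
The 10×5 boundary matrix has rank 4 and Smith normal form diag(1,1,1,1).

From H_k ≅ ker(∂_k) / im(∂_{k+1}) we obtain:

  H_0: rank C_0 − rank ∂_1 = 5 − 4 = 1, and the invariant factors of ∂_1 are all 1, so H_0 = Z.
  H_1: rank ker ∂_1 − rank ∂_2 = (10 − 4) − 6 = 0, and the invariant factors of ∂_2 are all 1, so H_1 = 0.
  H_2: rank ker ∂_2 − rank ∂_3 = (10 − 6) − 4 = 0, and the invariant factors of ∂_3 are all 1, so H_2 = 0.
  H_3: rank ker ∂_3 − rank ∂_4 = (5 − 4) − 0 = 1, and there is no ∂_4, so H_3 = Z.

(K is a triangulation of the 3-sphere S^3.)

H_0 ≅ Z,  H_1 = 0,  H_2 = 0,  H_3 ≅ Z.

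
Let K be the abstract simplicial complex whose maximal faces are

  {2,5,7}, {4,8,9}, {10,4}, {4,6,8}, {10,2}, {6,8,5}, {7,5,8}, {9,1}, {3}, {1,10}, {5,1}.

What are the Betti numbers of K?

b_0 = 2, b_1 = 3, b_2 = 0.

Order the vertices as 1 < 2 < 3 < 4 < 5 < 6 < 7 < 8 < 9 < 10. Listing each simplex with vertices in this order, K has dimension 2 with simplices:

  0-simplices (10): [1], [2], [3], [4], [5], [6], [7], [8], [9], [10]
  1-simplices (16): [1,5], [1,9], [1,10], [2,5], [2,7], [2,10], [4,6], [4,8], [4,9], [4,10], [5,6], [5,7], [5,8], [6,8], [7,8], [8,9]
  2-simplices (5): [2,5,7], [4,6,8], [4,8,9], [5,6,8], [5,7,8]

so the chain groups are C_0 ≅ Z^10, C_1 ≅ Z^16, C_2 ≅ Z^5.

The boundary map ∂_1: C_1 → C_0 is given by ∂[p,q] = [q] − [p].
The 10×16 boundary matrix has rank 8 and Smith normal form diag(1,1,1,1,1,1,1,1).

Boundary ∂_2: C_2 → C_1 sends each 2-simplex [p,q,r] to [q,r] − [p,r] + [p,q]. For instance
  ∂[5,6,8] = [6,8] − [5,8] + [5,6],
  ∂[2,5,7] = [5,7] − [2,7] + [2,5].
As a 16×5 matrix over Z this has rank 5, with invariant factors (1,1,1,1,1).

From H_k ≅ ker(∂_k) / im(∂_{k+1}) we obtain:

  H_0: rank C_0 − rank ∂_1 = 10 − 8 = 2, and the invariant factors of ∂_1 are all 1, so H_0 = Z^2.
  H_1: rank ker ∂_1 − rank ∂_2 = (16 − 8) − 5 = 3, and the invariant factors of ∂_2 are all 1, so H_1 = Z^3.
  H_2: rank ker ∂_2 − rank ∂_3 = (5 − 5) − 0 = 0, and there is no ∂_3, so H_2 = 0.

Hence the Betti numbers are b_0 = 2, b_1 = 3, b_2 = 0.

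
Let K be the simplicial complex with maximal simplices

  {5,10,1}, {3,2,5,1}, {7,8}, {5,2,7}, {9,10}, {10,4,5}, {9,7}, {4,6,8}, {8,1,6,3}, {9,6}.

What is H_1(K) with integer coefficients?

H_1 ≅ Z^4.

Fix the vertex order 1 < 2 < 3 < 4 < 5 < 6 < 7 < 8 < 9 < 10 and write every simplex with vertices in increasing order. Then dim K = 3 and the simplices of K are:

  0-simplices (10): [1], [2], [3], [4], [5], [6], [7], [8], [9], [10]
  1-simplices (23): (23 of them)
  2-simplices (12): [1,2,3], [1,2,5], [1,3,5], [1,3,6], [1,3,8], [1,5,10], [1,6,8], [2,3,5], [2,5,7], [3,6,8], [4,5,10], [4,6,8]
  3-simplices (2): [1,2,3,5], [1,3,6,8]

Hence C_0 ≅ Z^10, C_1 ≅ Z^23, C_2 ≅ Z^12, C_3 ≅ Z^2.

The boundary map ∂_1: C_1 → C_0 is given by ∂[p,q] = [q] − [p].
This gives a 10×23 integer matrix of rank 9; reducing to Smith normal form yields diagonal entries (1,1,1,1,1,1,1,1,1).

Boundary ∂_2: C_2 → C_1 sends each 2-simplex [p,q,r] to [q,r] − [p,r] + [p,q]. For instance
  ∂[2,5,7] = [5,7] − [2,7] + [2,5],
  ∂[1,3,8] = [3,8] − [1,8] + [1,3].
The 23×12 boundary matrix has rank 10 and Smith normal form diag(1,1,1,1,1,1,1,1,1,1).

∂_3: C_3 → C_2 sends each 3-simplex σ to the alternating sum Σ_i (−1)^i (σ with its i-th vertex removed). For instance
  ∂[1,2,3,5] = [2,3,5] − [1,3,5] + [1,2,5] − [1,2,3],
  ∂[1,3,6,8] = [3,6,8] − [1,6,8] + [1,3,8] − [1,3,6].
As a 12×2 matrix over Z this has rank 2, with invariant factors (1,1).

Computing H_k = (kernel of ∂_k) / (image of ∂_{k+1}):

  H_1: rank ker ∂_1 − rank ∂_2 = (23 − 9) − 10 = 4, and the invariant factors of ∂_2 are all 1, so H_1 = Z^4.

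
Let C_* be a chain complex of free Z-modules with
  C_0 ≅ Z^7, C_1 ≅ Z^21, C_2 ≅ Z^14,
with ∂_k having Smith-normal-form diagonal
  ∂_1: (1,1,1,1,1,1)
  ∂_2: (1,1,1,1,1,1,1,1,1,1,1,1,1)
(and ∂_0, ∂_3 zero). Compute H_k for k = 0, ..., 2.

H_0 = Z,  H_1 = Z^2,  H_2 = Z.

H_0: b_0 = 7 − 0 − 6 = 1; torsion from ∂_1 factors > 1: none. So H_0 = Z.
H_1: b_1 = 21 − 6 − 13 = 2; torsion from ∂_2 factors > 1: none. So H_1 = Z^2.
H_2: b_2 = 14 − 13 − 0 = 1; torsion from ∂_3 factors > 1: none. So H_2 = Z.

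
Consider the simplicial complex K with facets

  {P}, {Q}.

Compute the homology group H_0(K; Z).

Fix the vertex order P < Q and write every simplex with vertices in increasing order. Then dim K = 0 and the simplices of K are:

  0-simplices (2): P, Q

giving chain groups C_0 ≅ Z^2.

Computing H_k = (kernel of ∂_k) / (image of ∂_{k+1}):

  H_0: rank C_0 − rank ∂_1 = 2 − 0 = 2, and there is no ∂_1, so H_0 ≅ Z^2.

H_0 = Z^2.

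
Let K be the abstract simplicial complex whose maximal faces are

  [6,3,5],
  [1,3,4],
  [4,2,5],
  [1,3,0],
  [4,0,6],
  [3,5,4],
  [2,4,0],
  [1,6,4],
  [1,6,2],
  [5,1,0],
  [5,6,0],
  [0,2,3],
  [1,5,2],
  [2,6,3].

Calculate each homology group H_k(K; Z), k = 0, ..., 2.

Order the vertices as 0 < 1 < 2 < 3 < 4 < 5 < 6. Listing each simplex with vertices in this order, K has dimension 2 with simplices:

  0-simplices (7): [0], [1], [2], [3], [4], [5], [6]
  1-simplices (21): [0,1], [0,2], [0,3], [0,4], [0,5], [0,6], [1,2], [1,3], [1,4], [1,5], [1,6], [2,3], [2,4], [2,5], [2,6], [3,4], [3,5], [3,6], [4,5], [4,6], [5,6]
  2-simplices (14): [0,1,3], [0,1,5], [0,2,3], [0,2,4], [0,4,6], [0,5,6], [1,2,5], [1,2,6], [1,3,4], [1,4,6], [2,3,6], [2,4,5], [3,4,5], [3,5,6]

Hence C_0 ≅ Z^7, C_1 ≅ Z^21, C_2 ≅ Z^14.

Boundary ∂_1: C_1 → C_0 sends each edge [p,q] (with p < q) to q − p. For instance
  ∂[2,6] = [6] − [2].
The 7×21 boundary matrix has rank 6 and Smith normal form diag(1,1,1,1,1,1).

The boundary map ∂_2: C_2 → C_1 maps a triangle to the signed sum of its edges. For instance
  ∂[3,5,6] = [5,6] − [3,6] + [3,5],
  ∂[3,4,5] = [4,5] − [3,5] + [3,4].
This gives a 21×14 integer matrix of rank 13; reducing to Smith normal form yields diagonal entries (1,1,1,1,1,1,1,1,1,1,1,1,1).

From H_k ≅ ker(∂_k) / im(∂_{k+1}) we obtain:

  H_0: rank C_0 − rank ∂_1 = 7 − 6 = 1, and the invariant factors of ∂_1 are all 1, so H_0 ≅ Z.
  H_1: rank ker ∂_1 − rank ∂_2 = (21 − 6) − 13 = 2, and the invariant factors of ∂_2 are all 1, so H_1 ≅ Z^2.
  H_2: rank ker ∂_2 − rank ∂_3 = (14 − 13) − 0 = 1, and there is no ∂_3, so H_2 ≅ Z.

H_0 ≅ Z,  H_1 ≅ Z^2,  H_2 ≅ Z.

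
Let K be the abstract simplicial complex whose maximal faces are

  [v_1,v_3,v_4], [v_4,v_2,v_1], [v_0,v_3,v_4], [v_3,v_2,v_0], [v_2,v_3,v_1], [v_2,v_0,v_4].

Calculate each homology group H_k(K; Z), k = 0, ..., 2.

Take the total order v_0 < v_1 < v_2 < v_3 < v_4 on the vertex set. Then K (dimension 2) consists of the simplices:

  0-simplices (5): [v_0], [v_1], [v_2], [v_3], [v_4]
  1-simplices (9): [v_0,v_2], [v_0,v_3], [v_0,v_4], [v_1,v_2], [v_1,v_3], [v_1,v_4], [v_2,v_3], [v_2,v_4], [v_3,v_4]
  2-simplices (6): [v_0,v_2,v_3], [v_0,v_2,v_4], [v_0,v_3,v_4], [v_1,v_2,v_3], [v_1,v_2,v_4], [v_1,v_3,v_4]

giving chain groups C_0 ≅ Z^5, C_1 ≅ Z^9, C_2 ≅ Z^6.

∂_1: C_1 → C_0 sends each edge [p,q] (with p < q) to q − p. For instance
  ∂[v_1,v_3] = [v_3] − [v_1].
This gives a 5×9 integer matrix of rank 4; reducing to Smith normal form yields diagonal entries (1,1,1,1).

∂_2: C_2 → C_1 acts by ∂[p,q,r] = [q,r] − [p,r] + [p,q]. For instance
  ∂[v_1,v_3,v_4] = [v_3,v_4] − [v_1,v_4] + [v_1,v_3],
  ∂[v_0,v_2,v_3] = [v_2,v_3] − [v_0,v_3] + [v_0,v_2].
This gives a 9×6 integer matrix of rank 5; reducing to Smith normal form yields diagonal entries (1,1,1,1,1).

Computing H_k = (kernel of ∂_k) / (image of ∂_{k+1}):

  H_0: rank C_0 − rank ∂_1 = 5 − 4 = 1, and the invariant factors of ∂_1 are all 1, so H_0 ≅ Z.
  H_1: rank ker ∂_1 − rank ∂_2 = (9 − 4) − 5 = 0, and the invariant factors of ∂_2 are all 1, so H_1 ≅ 0.
  H_2: rank ker ∂_2 − rank ∂_3 = (6 − 5) − 0 = 1, and there is no ∂_3, so H_2 ≅ Z.

As a check, the Euler characteristic is 5 − 9 + 6 = 2, which agrees with 1 − 0 + 1 = 2.

H_0 ≅ Z,  H_1 = 0,  H_2 ≅ Z.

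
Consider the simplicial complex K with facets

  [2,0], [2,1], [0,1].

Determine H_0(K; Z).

We work with the vertex ordering 0 < 1 < 2. The simplices of K, each written with vertices in increasing order, are:

  0-simplices (3): [0], [1], [2]
  1-simplices (3): [0,1], [0,2], [1,2]

so the chain groups are C_0 ≅ Z^3, C_1 ≅ Z^3.

Boundary ∂_1: C_1 → C_0 is given by ∂[p,q] = [q] − [p].
The resulting 3×3 matrix has rank 2, and its Smith normal form has invariant factors (1,1).

Reading off H_k = ker ∂_k / im ∂_{k+1}:

  H_0: rank C_0 − rank ∂_1 = 3 − 2 = 1, and the invariant factors of ∂_1 are all 1, so H_0 ≅ Z.

H_0 = Z.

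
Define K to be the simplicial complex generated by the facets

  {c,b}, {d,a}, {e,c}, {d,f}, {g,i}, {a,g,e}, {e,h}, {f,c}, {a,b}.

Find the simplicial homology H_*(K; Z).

Order the vertices as a < b < c < d < e < f < g < h < i. Listing each simplex with vertices in this order, K has dimension 2 with simplices:

  0-simplices (9): a, b, c, d, e, f, g, h, i
  1-simplices (11): ab, ad, ae, ag, bc, ce, cf, df, eg, eh, gi
  2-simplices (1): aeg

giving chain groups C_0 ≅ Z^9, C_1 ≅ Z^11, C_2 ≅ Z^1.

Boundary ∂_1: C_1 → C_0 is given by ∂[p,q] = [q] − [p].
The 9×11 boundary matrix has rank 8 and Smith normal form diag(1,1,1,1,1,1,1,1).

∂_2: C_2 → C_1 maps a triangle to the signed sum of its edges. For instance
  ∂aeg = eg − ag + ae.
As a 11×1 matrix over Z this has rank 1, with invariant factors (1).

Computing H_k = (kernel of ∂_k) / (image of ∂_{k+1}):

  H_0: rank C_0 − rank ∂_1 = 9 − 8 = 1, and the invariant factors of ∂_1 are all 1, so H_0 ≅ Z.
  H_1: rank ker ∂_1 − rank ∂_2 = (11 − 8) − 1 = 2, and the invariant factors of ∂_2 are all 1, so H_1 ≅ Z^2.
  H_2: rank ker ∂_2 − rank ∂_3 = (1 − 1) − 0 = 0, and there is no ∂_3, so H_2 ≅ 0.

As a check, the Euler characteristic is 9 − 11 + 1 = -1, which agrees with 1 − 2 + 0 = -1.

H_0 = Z,  H_1 = Z^2,  H_2 = 0.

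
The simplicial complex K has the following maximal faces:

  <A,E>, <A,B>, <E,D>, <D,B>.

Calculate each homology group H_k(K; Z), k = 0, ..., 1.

H_0 = Z,  H_1 = Z.

Order the vertices as A < B < D < E. Listing each simplex with vertices in this order, K has dimension 1 with simplices:

  0-simplices (4): A, B, D, E
  1-simplices (4): AB, AE, BD, DE

so the chain groups are C_0 ≅ Z^4, C_1 ≅ Z^4.

∂_1: C_1 → C_0 is given by ∂[p,q] = [q] − [p].
This gives a 4×4 integer matrix of rank 3; reducing to Smith normal form yields diagonal entries (1,1,1).

Now H_k = ker ∂_k / im ∂_{k+1}, so:

  H_0: rank C_0 − rank ∂_1 = 4 − 3 = 1, and the invariant factors of ∂_1 are all 1, so H_0 = Z.
  H_1: rank ker ∂_1 − rank ∂_2 = (4 − 3) − 0 = 1, and there is no ∂_2, so H_1 = Z.

As a check, the Euler characteristic is 4 − 4 = 0, which agrees with 1 − 1 = 0.
(K is a triangulation of the circle S^1.)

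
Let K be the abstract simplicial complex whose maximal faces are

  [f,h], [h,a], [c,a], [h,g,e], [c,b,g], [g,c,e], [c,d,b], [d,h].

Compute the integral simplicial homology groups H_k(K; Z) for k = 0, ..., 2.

H_0 = Z,  H_1 = Z^2,  H_2 = 0.

Fix the vertex order a < b < c < d < e < f < g < h and write every simplex with vertices in increasing order. Then dim K = 2 and the simplices of K are:

  0-simplices (8): a, b, c, d, e, f, g, h
  1-simplices (13): ac, ah, bc, bd, bg, cd, ce, cg, dh, eg, eh, fh, gh
  2-simplices (4): bcd, bcg, ceg, egh

so the chain groups are C_0 ≅ Z^8, C_1 ≅ Z^13, C_2 ≅ Z^4.

Boundary ∂_1: C_1 → C_0 maps an edge to its endpoints' difference, ∂[p,q] = q − p. For instance
  ∂ac = c − a.
As a 8×13 matrix over Z this has rank 7, with invariant factors (1,1,1,1,1,1,1).

∂_2: C_2 → C_1 sends each 2-simplex [p,q,r] to [q,r] − [p,r] + [p,q]. For instance
  ∂ceg = eg − cg + ce,
  ∂bcd = cd − bd + bc.
The 13×4 boundary matrix has rank 4 and Smith normal form diag(1,1,1,1).

From H_k ≅ ker(∂_k) / im(∂_{k+1}) we obtain:

  H_0: rank C_0 − rank ∂_1 = 8 − 7 = 1, and the invariant factors of ∂_1 are all 1, so H_0 = Z.
  H_1: rank ker ∂_1 − rank ∂_2 = (13 − 7) − 4 = 2, and the invariant factors of ∂_2 are all 1, so H_1 = Z^2.
  H_2: rank ker ∂_2 − rank ∂_3 = (4 − 4) − 0 = 0, and there is no ∂_3, so H_2 = 0.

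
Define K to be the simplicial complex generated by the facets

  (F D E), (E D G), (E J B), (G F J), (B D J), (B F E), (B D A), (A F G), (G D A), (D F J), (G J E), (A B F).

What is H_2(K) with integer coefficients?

H_2 = 0.

Fix the vertex order A < B < D < E < F < G < J and write every simplex with vertices in increasing order. Then dim K = 2 and the simplices of K are:

  0-simplices (7): A, B, D, E, F, G, J
  1-simplices (18): AB, AD, AF, AG, BD, BE, BF, BJ, DE, DF, DG, DJ, EF, EG, EJ, FG, FJ, GJ
  2-simplices (12): ABD, ABF, ADG, AFG, BDJ, BEF, BEJ, DEF, DEG, DFJ, EGJ, FGJ

so the chain groups are C_0 ≅ Z^7, C_1 ≅ Z^18, C_2 ≅ Z^12.

∂_1: C_1 → C_0 sends each edge [p,q] (with p < q) to q − p.
The resulting 7×18 matrix has rank 6, and its Smith normal form has invariant factors (1,1,1,1,1,1).

Boundary ∂_2: C_2 → C_1 sends each 2-simplex [p,q,r] to [q,r] − [p,r] + [p,q]. For instance
  ∂EGJ = GJ − EJ + EG,
  ∂BEF = EF − BF + BE.
As a 18×12 matrix over Z this has rank 12, with invariant factors (1,1,1,1,1,1,1,1,1,1,1,2).

Reading off H_k = ker ∂_k / im ∂_{k+1}:

  H_2: rank ker ∂_2 − rank ∂_3 = (12 − 12) − 0 = 0, and there is no ∂_3, so H_2 ≅ 0.

(K is a triangulation of the real projective plane RP^2.)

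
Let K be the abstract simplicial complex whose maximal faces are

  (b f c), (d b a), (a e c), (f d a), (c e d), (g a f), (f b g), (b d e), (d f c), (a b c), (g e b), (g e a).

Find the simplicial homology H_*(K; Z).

Order the vertices as a < b < c < d < e < f < g. Listing each simplex with vertices in this order, K has dimension 2 with simplices:

  0-simplices (7): a, b, c, d, e, f, g
  1-simplices (18): ab, ac, ad, ae, af, ag, bc, bd, be, bf, bg, cd, ce, cf, de, df, eg, fg
  2-simplices (12): abc, abd, ace, adf, aeg, afg, bcf, bde, beg, bfg, cde, cdf

so the chain groups are C_0 ≅ Z^7, C_1 ≅ Z^18, C_2 ≅ Z^12.

∂_1: C_1 → C_0 sends each edge [p,q] (with p < q) to q − p. For instance
  ∂df = f − d.
This gives a 7×18 integer matrix of rank 6; reducing to Smith normal form yields diagonal entries (1,1,1,1,1,1).

Boundary ∂_2: C_2 → C_1 maps a triangle to the signed sum of its edges. For instance
  ∂beg = eg − bg + be,
  ∂bde = de − be + bd.
This gives a 18×12 integer matrix of rank 12; reducing to Smith normal form yields diagonal entries (1,1,1,1,1,1,1,1,1,1,1,2).

Reading off H_k = ker ∂_k / im ∂_{k+1}:

  H_0: rank C_0 − rank ∂_1 = 7 − 6 = 1, and the invariant factors of ∂_1 are all 1, so H_0 = Z.
  H_1: rank ker ∂_1 − rank ∂_2 = (18 − 6) − 12 = 0, and ∂_2 has invariant factor 2 > 1, so H_1 = Z/2.
  H_2: rank ker ∂_2 − rank ∂_3 = (12 − 12) − 0 = 0, and there is no ∂_3, so H_2 = 0.

As a check, the Euler characteristic is 7 − 18 + 12 = 1, which agrees with 1 − 0 + 0 = 1.

H_0 ≅ Z,  H_1 ≅ Z/2,  H_2 = 0.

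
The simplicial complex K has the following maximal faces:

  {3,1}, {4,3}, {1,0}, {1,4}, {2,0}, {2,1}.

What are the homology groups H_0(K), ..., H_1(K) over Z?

H_0 = Z,  H_1 = Z^2.

Fix the vertex order 0 < 1 < 2 < 3 < 4 and write every simplex with vertices in increasing order. Then dim K = 1 and the simplices of K are:

  0-simplices (5): [0], [1], [2], [3], [4]
  1-simplices (6): [0,1], [0,2], [1,2], [1,3], [1,4], [3,4]

so the chain groups are C_0 ≅ Z^5, C_1 ≅ Z^6.

Boundary ∂_1: C_1 → C_0 maps an edge to its endpoints' difference, ∂[p,q] = q − p. For instance
  ∂[1,3] = [3] − [1].
As a 5×6 matrix over Z this has rank 4, with invariant factors (1,1,1,1).

Computing H_k = (kernel of ∂_k) / (image of ∂_{k+1}):

  H_0: rank C_0 − rank ∂_1 = 5 − 4 = 1, and the invariant factors of ∂_1 are all 1, so H_0 ≅ Z.
  H_1: rank ker ∂_1 − rank ∂_2 = (6 − 4) − 0 = 2, and there is no ∂_2, so H_1 ≅ Z^2.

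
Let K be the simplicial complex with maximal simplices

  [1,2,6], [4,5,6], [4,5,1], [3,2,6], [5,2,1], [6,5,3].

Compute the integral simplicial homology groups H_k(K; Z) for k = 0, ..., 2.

Fix the vertex order 1 < 2 < 3 < 4 < 5 < 6 and write every simplex with vertices in increasing order. Then dim K = 2 and the simplices of K are:

  0-simplices (6): [1], [2], [3], [4], [5], [6]
  1-simplices (12): [1,2], [1,4], [1,5], [1,6], [2,3], [2,5], [2,6], [3,5], [3,6], [4,5], [4,6], [5,6]
  2-simplices (6): [1,2,5], [1,2,6], [1,4,5], [2,3,6], [3,5,6], [4,5,6]

Hence C_0 ≅ Z^6, C_1 ≅ Z^12, C_2 ≅ Z^6.

Boundary ∂_1: C_1 → C_0 is given by ∂[p,q] = [q] − [p].
The 6×12 boundary matrix has rank 5 and Smith normal form diag(1,1,1,1,1).

∂_2: C_2 → C_1 maps a triangle to the signed sum of its edges. For instance
  ∂[2,3,6] = [3,6] − [2,6] + [2,3],
  ∂[1,4,5] = [4,5] − [1,5] + [1,4].
This gives a 12×6 integer matrix of rank 6; reducing to Smith normal form yields diagonal entries (1,1,1,1,1,1).

Reading off H_k = ker ∂_k / im ∂_{k+1}:

  H_0: rank C_0 − rank ∂_1 = 6 − 5 = 1, and the invariant factors of ∂_1 are all 1, so H_0 ≅ Z.
  H_1: rank ker ∂_1 − rank ∂_2 = (12 − 5) − 6 = 1, and the invariant factors of ∂_2 are all 1, so H_1 ≅ Z.
  H_2: rank ker ∂_2 − rank ∂_3 = (6 − 6) − 0 = 0, and there is no ∂_3, so H_2 ≅ 0.

H_0 = Z,  H_1 = Z,  H_2 = 0.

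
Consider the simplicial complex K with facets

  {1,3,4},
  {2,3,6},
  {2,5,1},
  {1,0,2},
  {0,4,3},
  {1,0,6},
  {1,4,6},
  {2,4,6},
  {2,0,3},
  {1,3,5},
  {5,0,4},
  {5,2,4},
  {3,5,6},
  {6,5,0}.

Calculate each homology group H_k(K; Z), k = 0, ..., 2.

K has 7 vertices, 21 edges, 14 triangles.
rank ∂_0 = 0, rank ∂_1 = 6 ⇒ b_0 = 7 − 0 − 6 = 1; all invariant factors of ∂_1 are 1 so no torsion. So H_0 ≅ Z.
rank ∂_1 = 6, rank ∂_2 = 13 ⇒ b_1 = 21 − 6 − 13 = 2; all invariant factors of ∂_2 are 1 so no torsion. So H_1 ≅ Z^2.
rank ∂_2 = 13, rank ∂_3 = 0 ⇒ b_2 = 14 − 13 − 0 = 1. So H_2 ≅ Z.

H_0 = Z,  H_1 = Z^2,  H_2 = Z.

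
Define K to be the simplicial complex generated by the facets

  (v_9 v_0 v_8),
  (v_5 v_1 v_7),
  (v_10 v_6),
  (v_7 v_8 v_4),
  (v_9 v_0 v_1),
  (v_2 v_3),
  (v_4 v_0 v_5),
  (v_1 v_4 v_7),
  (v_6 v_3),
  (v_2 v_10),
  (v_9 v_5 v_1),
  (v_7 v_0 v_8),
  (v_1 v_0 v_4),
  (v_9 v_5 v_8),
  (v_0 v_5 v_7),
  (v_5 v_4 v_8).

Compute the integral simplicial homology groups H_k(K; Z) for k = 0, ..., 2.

H_0 ≅ Z^2,  H_1 ≅ Z ⊕ Z/2,  H_2 = 0.

K has 11 vertices, 22 edges, 12 triangles.
rank ∂_0 = 0, rank ∂_1 = 9 ⇒ b_0 = 11 − 0 − 9 = 2; all invariant factors of ∂_1 are 1 so no torsion. So H_0 = Z^2.
rank ∂_1 = 9, rank ∂_2 = 12 ⇒ b_1 = 22 − 9 − 12 = 1; ∂_2 has invariant factor(s) [2] giving torsion. So H_1 = Z ⊕ Z/2.
rank ∂_2 = 12, rank ∂_3 = 0 ⇒ b_2 = 12 − 12 − 0 = 0. So H_2 = 0.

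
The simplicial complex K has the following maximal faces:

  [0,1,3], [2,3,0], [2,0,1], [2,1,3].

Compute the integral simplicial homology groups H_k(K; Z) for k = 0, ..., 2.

H_0 ≅ Z,  H_1 = 0,  H_2 ≅ Z.

K has 4 vertices, 6 edges, 4 triangles.
rank ∂_0 = 0, rank ∂_1 = 3 ⇒ b_0 = 4 − 0 − 3 = 1; all invariant factors of ∂_1 are 1 so no torsion. So H_0 ≅ Z.
rank ∂_1 = 3, rank ∂_2 = 3 ⇒ b_1 = 6 − 3 − 3 = 0; all invariant factors of ∂_2 are 1 so no torsion. So H_1 ≅ 0.
rank ∂_2 = 3, rank ∂_3 = 0 ⇒ b_2 = 4 − 3 − 0 = 1. So H_2 ≅ Z.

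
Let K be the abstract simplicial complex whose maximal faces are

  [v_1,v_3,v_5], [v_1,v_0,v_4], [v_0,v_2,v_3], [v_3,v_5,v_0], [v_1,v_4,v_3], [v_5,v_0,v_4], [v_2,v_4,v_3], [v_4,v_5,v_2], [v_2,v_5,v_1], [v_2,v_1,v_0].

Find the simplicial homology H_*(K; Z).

H_0 ≅ Z,  H_1 ≅ Z_2,  H_2 = 0.

Take the total order v_0 < v_1 < v_2 < v_3 < v_4 < v_5 on the vertex set. Then K (dimension 2) consists of the simplices:

  0-simplices (6): [v_0], [v_1], [v_2], [v_3], [v_4], [v_5]
  1-simplices (15): (15 of them)
  2-simplices (10): [v_0,v_1,v_2], [v_0,v_1,v_4], [v_0,v_2,v_3], [v_0,v_3,v_5], [v_0,v_4,v_5], [v_1,v_2,v_5], [v_1,v_3,v_4], [v_1,v_3,v_5], [v_2,v_3,v_4], [v_2,v_4,v_5]

giving chain groups C_0 ≅ Z^6, C_1 ≅ Z^15, C_2 ≅ Z^10.

Boundary ∂_1: C_1 → C_0 is given by ∂[p,q] = [q] − [p]. For instance
  ∂[v_0,v_1] = [v_1] − [v_0].
This gives a 6×15 integer matrix of rank 5; reducing to Smith normal form yields diagonal entries (1,1,1,1,1).

The boundary map ∂_2: C_2 → C_1 acts by ∂[p,q,r] = [q,r] − [p,r] + [p,q]. For instance
  ∂[v_2,v_4,v_5] = [v_4,v_5] − [v_2,v_5] + [v_2,v_4],
  ∂[v_0,v_2,v_3] = [v_2,v_3] − [v_0,v_3] + [v_0,v_2].
As a 15×10 matrix over Z this has rank 10, with invariant factors (1,1,1,1,1,1,1,1,1,2).

Now H_k = ker ∂_k / im ∂_{k+1}, so:

  H_0: rank C_0 − rank ∂_1 = 6 − 5 = 1, and the invariant factors of ∂_1 are all 1, so H_0 ≅ Z.
  H_1: rank ker ∂_1 − rank ∂_2 = (15 − 5) − 10 = 0, and ∂_2 has invariant factor 2 > 1, so H_1 ≅ Z_2.
  H_2: rank ker ∂_2 − rank ∂_3 = (10 − 10) − 0 = 0, and there is no ∂_3, so H_2 ≅ 0.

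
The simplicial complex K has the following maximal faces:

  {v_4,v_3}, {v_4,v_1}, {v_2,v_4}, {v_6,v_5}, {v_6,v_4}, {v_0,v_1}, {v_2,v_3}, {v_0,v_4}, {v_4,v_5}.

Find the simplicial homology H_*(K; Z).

Order the vertices as v_0 < v_1 < v_2 < v_3 < v_4 < v_5 < v_6. Listing each simplex with vertices in this order, K has dimension 1 with simplices:

  0-simplices (7): [v_0], [v_1], [v_2], [v_3], [v_4], [v_5], [v_6]
  1-simplices (9): [v_0,v_1], [v_0,v_4], [v_1,v_4], [v_2,v_3], [v_2,v_4], [v_3,v_4], [v_4,v_5], [v_4,v_6], [v_5,v_6]

so the chain groups are C_0 ≅ Z^7, C_1 ≅ Z^9.

Boundary ∂_1: C_1 → C_0 is given by ∂[p,q] = [q] − [p]. For instance
  ∂[v_0,v_4] = [v_4] − [v_0].
The 7×9 boundary matrix has rank 6 and Smith normal form diag(1,1,1,1,1,1).

Reading off H_k = ker ∂_k / im ∂_{k+1}:

  H_0: rank C_0 − rank ∂_1 = 7 − 6 = 1, and the invariant factors of ∂_1 are all 1, so H_0 ≅ Z.
  H_1: rank ker ∂_1 − rank ∂_2 = (9 − 6) − 0 = 3, and there is no ∂_2, so H_1 ≅ Z^3.

H_0 ≅ Z,  H_1 ≅ Z^3.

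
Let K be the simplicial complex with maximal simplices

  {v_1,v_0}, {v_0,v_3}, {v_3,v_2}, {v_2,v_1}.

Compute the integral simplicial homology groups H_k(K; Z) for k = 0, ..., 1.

We work with the vertex ordering v_0 < v_1 < v_2 < v_3. The simplices of K, each written with vertices in increasing order, are:

  0-simplices (4): [v_0], [v_1], [v_2], [v_3]
  1-simplices (4): [v_0,v_1], [v_0,v_3], [v_1,v_2], [v_2,v_3]

Hence C_0 ≅ Z^4, C_1 ≅ Z^4.

The boundary map ∂_1: C_1 → C_0 is given by ∂[p,q] = [q] − [p].
The resulting 4×4 matrix has rank 3, and its Smith normal form has invariant factors (1,1,1).

From H_k ≅ ker(∂_k) / im(∂_{k+1}) we obtain:

  H_0: rank C_0 − rank ∂_1 = 4 − 3 = 1, and the invariant factors of ∂_1 are all 1, so H_0 = Z.
  H_1: rank ker ∂_1 − rank ∂_2 = (4 − 3) − 0 = 1, and there is no ∂_2, so H_1 = Z.

As a check, the Euler characteristic is 4 − 4 = 0, which agrees with 1 − 1 = 0.

H_0 ≅ Z,  H_1 ≅ Z.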